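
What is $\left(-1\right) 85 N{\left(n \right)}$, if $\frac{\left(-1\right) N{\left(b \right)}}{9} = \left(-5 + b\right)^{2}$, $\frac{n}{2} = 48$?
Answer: $6334965$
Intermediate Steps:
$n = 96$ ($n = 2 \cdot 48 = 96$)
$N{\left(b \right)} = - 9 \left(-5 + b\right)^{2}$
$\left(-1\right) 85 N{\left(n \right)} = \left(-1\right) 85 \left(- 9 \left(-5 + 96\right)^{2}\right) = - 85 \left(- 9 \cdot 91^{2}\right) = - 85 \left(\left(-9\right) 8281\right) = \left(-85\right) \left(-74529\right) = 6334965$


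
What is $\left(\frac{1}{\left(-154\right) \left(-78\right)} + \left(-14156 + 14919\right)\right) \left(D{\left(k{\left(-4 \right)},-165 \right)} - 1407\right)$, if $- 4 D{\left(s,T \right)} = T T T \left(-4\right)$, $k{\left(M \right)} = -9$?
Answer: $- \frac{3431993855377}{1001} \approx -3.4286 \cdot 10^{9}$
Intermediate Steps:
$D{\left(s,T \right)} = T^{3}$ ($D{\left(s,T \right)} = - \frac{T T T \left(-4\right)}{4} = - \frac{T^{2} T \left(-4\right)}{4} = - \frac{T^{3} \left(-4\right)}{4} = - \frac{\left(-4\right) T^{3}}{4} = T^{3}$)
$\left(\frac{1}{\left(-154\right) \left(-78\right)} + \left(-14156 + 14919\right)\right) \left(D{\left(k{\left(-4 \right)},-165 \right)} - 1407\right) = \left(\frac{1}{\left(-154\right) \left(-78\right)} + \left(-14156 + 14919\right)\right) \left(\left(-165\right)^{3} - 1407\right) = \left(\frac{1}{12012} + 763\right) \left(-4492125 - 1407\right) = \left(\frac{1}{12012} + 763\right) \left(-4493532\right) = \frac{9165157}{12012} \left(-4493532\right) = - \frac{3431993855377}{1001}$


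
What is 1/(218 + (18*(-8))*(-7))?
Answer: 1/1226 ≈ 0.00081566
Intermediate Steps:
1/(218 + (18*(-8))*(-7)) = 1/(218 - 144*(-7)) = 1/(218 + 1008) = 1/1226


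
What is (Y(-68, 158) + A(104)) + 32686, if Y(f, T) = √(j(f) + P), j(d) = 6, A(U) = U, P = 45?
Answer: 32790 + √51 ≈ 32797.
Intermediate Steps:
Y(f, T) = √51 (Y(f, T) = √(6 + 45) = √51)
(Y(-68, 158) + A(104)) + 32686 = (√51 + 104) + 32686 = (104 + √51) + 32686 = 32790 + √51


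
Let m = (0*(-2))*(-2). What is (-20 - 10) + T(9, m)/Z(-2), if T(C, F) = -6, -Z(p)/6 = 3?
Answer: -89/3 ≈ -29.667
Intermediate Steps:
Z(p) = -18 (Z(p) = -6*3 = -18)
m = 0 (m = 0*(-2) = 0)
(-20 - 10) + T(9, m)/Z(-2) = (-20 - 10) - 6/(-18) = -30 - 1/18*(-6) = -30 + 1/3 = -89/3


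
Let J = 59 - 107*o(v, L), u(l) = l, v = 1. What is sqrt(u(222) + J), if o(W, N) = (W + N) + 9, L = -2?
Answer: 5*I*sqrt(23) ≈ 23.979*I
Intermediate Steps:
o(W, N) = 9 + N + W (o(W, N) = (N + W) + 9 = 9 + N + W)
J = -797 (J = 59 - 107*(9 - 2 + 1) = 59 - 107*8 = 59 - 856 = -797)
sqrt(u(222) + J) = sqrt(222 - 797) = sqrt(-575) = 5*I*sqrt(23)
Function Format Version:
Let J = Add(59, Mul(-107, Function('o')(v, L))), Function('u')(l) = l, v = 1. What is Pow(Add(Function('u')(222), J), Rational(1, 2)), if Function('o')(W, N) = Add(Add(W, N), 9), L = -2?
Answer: Mul(5, I, Pow(23, Rational(1, 2))) ≈ Mul(23.979, I)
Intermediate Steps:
Function('o')(W, N) = Add(9, N, W) (Function('o')(W, N) = Add(Add(N, W), 9) = Add(9, N, W))
J = -797 (J = Add(59, Mul(-107, Add(9, -2, 1))) = Add(59, Mul(-107, 8)) = Add(59, -856) = -797)
Pow(Add(Function('u')(222), J), Rational(1, 2)) = Pow(Add(222, -797), Rational(1, 2)) = Pow(-575, Rational(1, 2)) = Mul(5, I, Pow(23, Rational(1, 2)))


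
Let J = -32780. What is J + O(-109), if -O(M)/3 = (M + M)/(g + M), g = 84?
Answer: -820154/25 ≈ -32806.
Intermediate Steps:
O(M) = -6*M/(84 + M) (O(M) = -3*(M + M)/(84 + M) = -3*2*M/(84 + M) = -6*M/(84 + M))
J + O(-109) = -32780 - 6*(-109)/(84 - 109) = -32780 - 6*(-109)/(-25) = -32780 - 6*(-109)*(-1/25) = -32780 - 654/25 = -820154/25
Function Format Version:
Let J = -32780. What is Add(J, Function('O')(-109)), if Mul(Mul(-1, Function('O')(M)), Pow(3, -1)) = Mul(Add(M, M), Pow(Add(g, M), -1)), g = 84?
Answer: Rational(-820154, 25) ≈ -32806.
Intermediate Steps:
Function('O')(M) = Mul(-6, M, Pow(Add(84, M), -1)) (Function('O')(M) = Mul(-3, Mul(Add(M, M), Pow(Add(84, M), -1))) = Mul(-3, Mul(Mul(2, M), Pow(Add(84, M), -1))) = Mul(-3, Mul(2, M, Pow(Add(84, M), -1))) = Mul(-6, M, Pow(Add(84, M), -1)))
Add(J, Function('O')(-109)) = Add(-32780, Mul(-6, -109, Pow(Add(84, -109), -1))) = Add(-32780, Mul(-6, -109, Pow(-25, -1))) = Add(-32780, Mul(-6, -109, Rational(-1, 25))) = Add(-32780, Rational(-654, 25)) = Rational(-820154, 25)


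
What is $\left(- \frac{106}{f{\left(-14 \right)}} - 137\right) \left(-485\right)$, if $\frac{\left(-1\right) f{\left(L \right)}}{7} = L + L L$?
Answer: $\frac{42299760}{637} \approx 66405.0$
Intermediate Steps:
$f{\left(L \right)} = - 7 L - 7 L^{2}$ ($f{\left(L \right)} = - 7 \left(L + L L\right) = - 7 \left(L + L^{2}\right) = - 7 L - 7 L^{2}$)
$\left(- \frac{106}{f{\left(-14 \right)}} - 137\right) \left(-485\right) = \left(- \frac{106}{\left(-7\right) \left(-14\right) \left(1 - 14\right)} - 137\right) \left(-485\right) = \left(- \frac{106}{\left(-7\right) \left(-14\right) \left(-13\right)} - 137\right) \left(-485\right) = \left(- \frac{106}{-1274} - 137\right) \left(-485\right) = \left(\left(-106\right) \left(- \frac{1}{1274}\right) - 137\right) \left(-485\right) = \left(\frac{53}{637} - 137\right) \left(-485\right) = \left(- \frac{87216}{637}\right) \left(-485\right) = \frac{42299760}{637}$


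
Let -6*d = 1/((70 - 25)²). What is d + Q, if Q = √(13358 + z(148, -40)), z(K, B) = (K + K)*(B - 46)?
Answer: -1/12150 + I*√12098 ≈ -8.2305e-5 + 109.99*I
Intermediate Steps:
z(K, B) = 2*K*(-46 + B) (z(K, B) = (2*K)*(-46 + B) = 2*K*(-46 + B))
d = -1/12150 (d = -1/(6*(70 - 25)²) = -1/(6*(45²)) = -⅙/2025 = -⅙*1/2025 = -1/12150 ≈ -8.2304e-5)
Q = I*√12098 (Q = √(13358 + 2*148*(-46 - 40)) = √(13358 + 2*148*(-86)) = √(13358 - 25456) = √(-12098) = I*√12098 ≈ 109.99*I)
d + Q = -1/12150 + I*√12098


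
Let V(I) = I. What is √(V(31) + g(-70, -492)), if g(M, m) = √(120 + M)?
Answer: √(31 + 5*√2) ≈ 6.1702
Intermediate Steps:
√(V(31) + g(-70, -492)) = √(31 + √(120 - 70)) = √(31 + √50) = √(31 + 5*√2)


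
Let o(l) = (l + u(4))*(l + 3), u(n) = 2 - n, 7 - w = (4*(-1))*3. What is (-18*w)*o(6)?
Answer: -12312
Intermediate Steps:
w = 19 (w = 7 - 4*(-1)*3 = 7 - (-4)*3 = 7 - 1*(-12) = 7 + 12 = 19)
o(l) = (-2 + l)*(3 + l) (o(l) = (l + (2 - 1*4))*(l + 3) = (l + (2 - 4))*(3 + l) = (l - 2)*(3 + l) = (-2 + l)*(3 + l))
(-18*w)*o(6) = (-18*19)*(-6 + 6 + 6**2) = -342*(-6 + 6 + 36) = -342*36 = -12312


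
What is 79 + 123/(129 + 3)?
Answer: 3517/44 ≈ 79.932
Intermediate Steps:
79 + 123/(129 + 3) = 79 + 123/132 = 79 + 123*(1/132) = 79 + 41/44 = 3517/44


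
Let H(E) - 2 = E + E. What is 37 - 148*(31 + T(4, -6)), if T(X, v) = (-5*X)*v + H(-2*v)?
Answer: -26159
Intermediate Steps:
H(E) = 2 + 2*E (H(E) = 2 + (E + E) = 2 + 2*E)
T(X, v) = 2 - 4*v - 5*X*v (T(X, v) = (-5*X)*v + (2 + 2*(-2*v)) = -5*X*v + (2 - 4*v) = 2 - 4*v - 5*X*v)
37 - 148*(31 + T(4, -6)) = 37 - 148*(31 + (2 - 4*(-6) - 5*4*(-6))) = 37 - 148*(31 + (2 + 24 + 120)) = 37 - 148*(31 + 146) = 37 - 148*177 = 37 - 26196 = -26159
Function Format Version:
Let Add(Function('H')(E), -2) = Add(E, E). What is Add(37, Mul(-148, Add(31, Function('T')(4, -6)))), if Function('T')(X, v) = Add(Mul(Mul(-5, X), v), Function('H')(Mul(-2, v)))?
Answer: -26159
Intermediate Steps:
Function('H')(E) = Add(2, Mul(2, E)) (Function('H')(E) = Add(2, Add(E, E)) = Add(2, Mul(2, E)))
Function('T')(X, v) = Add(2, Mul(-4, v), Mul(-5, X, v)) (Function('T')(X, v) = Add(Mul(Mul(-5, X), v), Add(2, Mul(2, Mul(-2, v)))) = Add(Mul(-5, X, v), Add(2, Mul(-4, v))) = Add(2, Mul(-4, v), Mul(-5, X, v)))
Add(37, Mul(-148, Add(31, Function('T')(4, -6)))) = Add(37, Mul(-148, Add(31, Add(2, Mul(-4, -6), Mul(-5, 4, -6))))) = Add(37, Mul(-148, Add(31, Add(2, 24, 120)))) = Add(37, Mul(-148, Add(31, 146))) = Add(37, Mul(-148, 177)) = Add(37, -26196) = -26159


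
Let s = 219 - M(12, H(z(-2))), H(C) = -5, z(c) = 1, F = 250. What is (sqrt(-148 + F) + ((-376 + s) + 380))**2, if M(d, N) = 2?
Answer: (221 + sqrt(102))**2 ≈ 53407.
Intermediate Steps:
s = 217 (s = 219 - 1*2 = 219 - 2 = 217)
(sqrt(-148 + F) + ((-376 + s) + 380))**2 = (sqrt(-148 + 250) + ((-376 + 217) + 380))**2 = (sqrt(102) + (-159 + 380))**2 = (sqrt(102) + 221)**2 = (221 + sqrt(102))**2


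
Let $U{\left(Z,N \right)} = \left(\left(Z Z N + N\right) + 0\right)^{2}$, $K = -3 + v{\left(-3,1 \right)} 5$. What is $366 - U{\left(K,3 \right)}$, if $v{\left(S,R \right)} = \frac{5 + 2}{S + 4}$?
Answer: $-9455259$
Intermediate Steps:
$v{\left(S,R \right)} = \frac{7}{4 + S}$
$K = 32$ ($K = -3 + \frac{7}{4 - 3} \cdot 5 = -3 + \frac{7}{1} \cdot 5 = -3 + 7 \cdot 1 \cdot 5 = -3 + 7 \cdot 5 = -3 + 35 = 32$)
$U{\left(Z,N \right)} = \left(N + N Z^{2}\right)^{2}$ ($U{\left(Z,N \right)} = \left(\left(Z^{2} N + N\right) + 0\right)^{2} = \left(\left(N Z^{2} + N\right) + 0\right)^{2} = \left(\left(N + N Z^{2}\right) + 0\right)^{2} = \left(N + N Z^{2}\right)^{2}$)
$366 - U{\left(K,3 \right)} = 366 - 3^{2} \left(1 + 32^{2}\right)^{2} = 366 - 9 \left(1 + 1024\right)^{2} = 366 - 9 \cdot 1025^{2} = 366 - 9 \cdot 1050625 = 366 - 9455625 = -9455259$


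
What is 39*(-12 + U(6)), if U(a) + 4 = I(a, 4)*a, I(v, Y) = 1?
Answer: -390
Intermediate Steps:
U(a) = -4 + a (U(a) = -4 + 1*a = -4 + a)
39*(-12 + U(6)) = 39*(-12 + (-4 + 6)) = 39*(-12 + 2) = 39*(-10) = -390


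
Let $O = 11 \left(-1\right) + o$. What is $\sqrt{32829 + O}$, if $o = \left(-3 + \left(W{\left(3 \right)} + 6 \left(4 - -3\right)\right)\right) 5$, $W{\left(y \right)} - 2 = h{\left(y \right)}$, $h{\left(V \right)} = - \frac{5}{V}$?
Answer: $\frac{2 \sqrt{74283}}{3} \approx 181.7$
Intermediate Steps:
$W{\left(y \right)} = 2 - \frac{5}{y}$
$o = \frac{590}{3}$ ($o = \left(-3 + \left(\left(2 - \frac{5}{3}\right) + 6 \left(4 - -3\right)\right)\right) 5 = \left(-3 + \left(\left(2 - \frac{5}{3}\right) + 6 \left(4 + 3\right)\right)\right) 5 = \left(-3 + \left(\left(2 - \frac{5}{3}\right) + 6 \cdot 7\right)\right) 5 = \left(-3 + \left(\frac{1}{3} + 42\right)\right) 5 = \left(-3 + \frac{127}{3}\right) 5 = \frac{118}{3} \cdot 5 = \frac{590}{3} \approx 196.67$)
$O = \frac{557}{3}$ ($O = 11 \left(-1\right) + \frac{590}{3} = -11 + \frac{590}{3} = \frac{557}{3} \approx 185.67$)
$\sqrt{32829 + O} = \sqrt{32829 + \frac{557}{3}} = \sqrt{\frac{99044}{3}} = \frac{2 \sqrt{74283}}{3}$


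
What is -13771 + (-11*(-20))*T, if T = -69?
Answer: -28951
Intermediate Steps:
-13771 + (-11*(-20))*T = -13771 - 11*(-20)*(-69) = -13771 + 220*(-69) = -13771 - 15180 = -28951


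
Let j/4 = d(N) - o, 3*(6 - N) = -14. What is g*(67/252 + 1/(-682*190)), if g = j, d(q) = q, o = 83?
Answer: -2170402/28215 ≈ -76.924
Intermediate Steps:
N = 32/3 (N = 6 - ⅓*(-14) = 6 + 14/3 = 32/3 ≈ 10.667)
j = -868/3 (j = 4*(32/3 - 1*83) = 4*(32/3 - 83) = 4*(-217/3) = -868/3 ≈ -289.33)
g = -868/3 ≈ -289.33
g*(67/252 + 1/(-682*190)) = -868*(67/252 + 1/(-682*190))/3 = -868*(67*(1/252) - 1/682*1/190)/3 = -868*(67/252 - 1/129580)/3 = -868/3*1085201/4081770 = -2170402/28215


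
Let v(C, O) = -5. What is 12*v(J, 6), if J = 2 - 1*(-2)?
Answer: -60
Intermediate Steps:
J = 4 (J = 2 + 2 = 4)
12*v(J, 6) = 12*(-5) = -60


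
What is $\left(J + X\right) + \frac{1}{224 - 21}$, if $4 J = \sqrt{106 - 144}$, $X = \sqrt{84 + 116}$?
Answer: $\frac{1}{203} + 10 \sqrt{2} + \frac{i \sqrt{38}}{4} \approx 14.147 + 1.5411 i$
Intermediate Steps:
$X = 10 \sqrt{2}$ ($X = \sqrt{200} = 10 \sqrt{2} \approx 14.142$)
$J = \frac{i \sqrt{38}}{4}$ ($J = \frac{\sqrt{106 - 144}}{4} = \frac{\sqrt{-38}}{4} = \frac{i \sqrt{38}}{4} \approx 1.5411 i$)
$\left(J + X\right) + \frac{1}{224 - 21} = \left(\frac{i \sqrt{38}}{4} + 10 \sqrt{2}\right) + \frac{1}{224 - 21} = \left(10 \sqrt{2} + \frac{i \sqrt{38}}{4}\right) + \frac{1}{203} = \frac{1}{203} + 10 \sqrt{2} + \frac{i \sqrt{38}}{4}$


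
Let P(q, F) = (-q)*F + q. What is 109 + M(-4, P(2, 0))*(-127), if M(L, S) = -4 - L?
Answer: 109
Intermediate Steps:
P(q, F) = q - F*q (P(q, F) = -F*q + q = q - F*q)
109 + M(-4, P(2, 0))*(-127) = 109 + (-4 - 1*(-4))*(-127) = 109 + (-4 + 4)*(-127) = 109 + 0*(-127) = 109 + 0 = 109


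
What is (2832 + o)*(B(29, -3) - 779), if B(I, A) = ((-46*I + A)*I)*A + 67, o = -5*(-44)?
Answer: 352832564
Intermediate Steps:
o = 220
B(I, A) = 67 + A*I*(A - 46*I) (B(I, A) = ((A - 46*I)*I)*A + 67 = (I*(A - 46*I))*A + 67 = A*I*(A - 46*I) + 67 = 67 + A*I*(A - 46*I))
(2832 + o)*(B(29, -3) - 779) = (2832 + 220)*((67 + 29*(-3)² - 46*(-3)*29²) - 779) = 3052*((67 + 29*9 - 46*(-3)*841) - 779) = 3052*((67 + 261 + 116058) - 779) = 3052*(116386 - 779) = 3052*115607 = 352832564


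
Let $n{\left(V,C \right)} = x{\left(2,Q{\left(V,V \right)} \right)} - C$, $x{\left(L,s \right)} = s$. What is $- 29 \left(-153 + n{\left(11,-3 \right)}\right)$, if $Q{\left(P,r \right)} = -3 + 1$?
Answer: $4408$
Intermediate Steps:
$Q{\left(P,r \right)} = -2$
$n{\left(V,C \right)} = -2 - C$
$- 29 \left(-153 + n{\left(11,-3 \right)}\right) = - 29 \left(-153 - -1\right) = - 29 \left(-153 + \left(-2 + 3\right)\right) = - 29 \left(-153 + 1\right) = \left(-29\right) \left(-152\right) = 4408$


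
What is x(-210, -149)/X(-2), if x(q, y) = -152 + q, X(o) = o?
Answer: 181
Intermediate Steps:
x(-210, -149)/X(-2) = (-152 - 210)/(-2) = -362*(-1/2) = 181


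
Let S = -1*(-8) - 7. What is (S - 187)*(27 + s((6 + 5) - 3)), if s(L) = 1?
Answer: -5208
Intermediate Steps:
S = 1 (S = 8 - 7 = 1)
(S - 187)*(27 + s((6 + 5) - 3)) = (1 - 187)*(27 + 1) = -186*28 = -5208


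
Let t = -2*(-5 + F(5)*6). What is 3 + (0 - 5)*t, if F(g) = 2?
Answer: 73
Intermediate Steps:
t = -14 (t = -2*(-5 + 2*6) = -2*(-5 + 12) = -2*7 = -14)
3 + (0 - 5)*t = 3 + (0 - 5)*(-14) = 3 - 5*(-14) = 3 + 70 = 73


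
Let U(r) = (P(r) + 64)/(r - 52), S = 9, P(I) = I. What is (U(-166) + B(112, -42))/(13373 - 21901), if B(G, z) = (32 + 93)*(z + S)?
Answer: 224787/464776 ≈ 0.48365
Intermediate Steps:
U(r) = (64 + r)/(-52 + r) (U(r) = (r + 64)/(r - 52) = (64 + r)/(-52 + r))
B(G, z) = 1125 + 125*z (B(G, z) = (32 + 93)*(z + 9) = 125*(9 + z) = 1125 + 125*z)
(U(-166) + B(112, -42))/(13373 - 21901) = ((64 - 166)/(-52 - 166) + (1125 + 125*(-42)))/(13373 - 21901) = (-102/(-218) + (1125 - 5250))/(-8528) = (-1/218*(-102) - 4125)*(-1/8528) = (51/109 - 4125)*(-1/8528) = -449574/109*(-1/8528) = 224787/464776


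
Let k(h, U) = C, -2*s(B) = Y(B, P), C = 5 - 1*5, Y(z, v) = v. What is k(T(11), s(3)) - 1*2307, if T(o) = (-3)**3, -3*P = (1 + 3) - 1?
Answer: -2307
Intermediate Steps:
P = -1 (P = -((1 + 3) - 1)/3 = -(4 - 1)/3 = -1/3*3 = -1)
T(o) = -27
C = 0 (C = 5 - 5 = 0)
s(B) = 1/2 (s(B) = -1/2*(-1) = 1/2)
k(h, U) = 0
k(T(11), s(3)) - 1*2307 = 0 - 1*2307 = 0 - 2307 = -2307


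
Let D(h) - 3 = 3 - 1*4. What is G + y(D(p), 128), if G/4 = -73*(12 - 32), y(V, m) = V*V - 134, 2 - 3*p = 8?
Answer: 5710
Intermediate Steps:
p = -2 (p = ⅔ - ⅓*8 = ⅔ - 8/3 = -2)
D(h) = 2 (D(h) = 3 + (3 - 1*4) = 3 + (3 - 4) = 3 - 1 = 2)
y(V, m) = -134 + V² (y(V, m) = V² - 134 = -134 + V²)
G = 5840 (G = 4*(-73*(12 - 32)) = 4*(-73*(-20)) = 4*1460 = 5840)
G + y(D(p), 128) = 5840 + (-134 + 2²) = 5840 + (-134 + 4) = 5840 - 130 = 5710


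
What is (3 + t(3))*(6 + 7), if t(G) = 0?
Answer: 39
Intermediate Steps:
(3 + t(3))*(6 + 7) = (3 + 0)*(6 + 7) = 3*13 = 39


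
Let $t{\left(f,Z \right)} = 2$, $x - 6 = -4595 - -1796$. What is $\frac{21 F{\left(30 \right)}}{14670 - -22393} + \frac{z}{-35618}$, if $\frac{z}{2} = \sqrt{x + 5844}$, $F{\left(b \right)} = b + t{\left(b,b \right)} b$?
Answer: $\frac{1890}{37063} - \frac{3 \sqrt{339}}{17809} \approx 0.047893$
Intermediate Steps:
$x = -2793$ ($x = 6 - 2799 = -2793$)
$F{\left(b \right)} = 3 b$ ($F{\left(b \right)} = b + 2 b = 3 b$)
$z = 6 \sqrt{339}$ ($z = 2 \sqrt{-2793 + 5844} = 2 \sqrt{3051} = 2 \cdot 3 \sqrt{339} = 6 \sqrt{339} \approx 110.47$)
$\frac{21 F{\left(30 \right)}}{14670 - -22393} + \frac{z}{-35618} = \frac{21 \cdot 3 \cdot 30}{14670 - -22393} + \frac{6 \sqrt{339}}{-35618} = \frac{21 \cdot 90}{14670 + 22393} + 6 \sqrt{339} \left(- \frac{1}{35618}\right) = \frac{1890}{37063} - \frac{3 \sqrt{339}}{17809}$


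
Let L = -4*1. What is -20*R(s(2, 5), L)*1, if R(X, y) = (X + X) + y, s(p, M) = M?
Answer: -120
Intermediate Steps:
L = -4
R(X, y) = y + 2*X (R(X, y) = 2*X + y = y + 2*X)
-20*R(s(2, 5), L)*1 = -20*(-4 + 2*5)*1 = -20*(-4 + 10)*1 = -20*6*1 = -120*1 = -120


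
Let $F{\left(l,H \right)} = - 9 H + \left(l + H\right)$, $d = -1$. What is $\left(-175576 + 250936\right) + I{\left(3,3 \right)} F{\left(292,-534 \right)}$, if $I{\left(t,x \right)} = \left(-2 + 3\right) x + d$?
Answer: $84488$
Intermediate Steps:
$I{\left(t,x \right)} = -1 + x$ ($I{\left(t,x \right)} = \left(-2 + 3\right) x - 1 = 1 x - 1 = x - 1 = -1 + x$)
$F{\left(l,H \right)} = l - 8 H$ ($F{\left(l,H \right)} = - 9 H + \left(H + l\right) = l - 8 H$)
$\left(-175576 + 250936\right) + I{\left(3,3 \right)} F{\left(292,-534 \right)} = \left(-175576 + 250936\right) + \left(-1 + 3\right) \left(292 - -4272\right) = 75360 + 2 \left(292 + 4272\right) = 75360 + 2 \cdot 4564 = 75360 + 9128 = 84488$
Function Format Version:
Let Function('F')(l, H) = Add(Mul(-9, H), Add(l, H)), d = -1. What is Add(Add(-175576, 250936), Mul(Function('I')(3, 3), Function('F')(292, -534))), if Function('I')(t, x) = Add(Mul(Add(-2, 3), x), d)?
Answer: 84488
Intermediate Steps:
Function('I')(t, x) = Add(-1, x) (Function('I')(t, x) = Add(Mul(Add(-2, 3), x), -1) = Add(Mul(1, x), -1) = Add(x, -1) = Add(-1, x))
Function('F')(l, H) = Add(l, Mul(-8, H)) (Function('F')(l, H) = Add(Mul(-9, H), Add(H, l)) = Add(l, Mul(-8, H)))
Add(Add(-175576, 250936), Mul(Function('I')(3, 3), Function('F')(292, -534))) = Add(Add(-175576, 250936), Mul(Add(-1, 3), Add(292, Mul(-8, -534)))) = Add(75360, Mul(2, Add(292, 4272))) = Add(75360, Mul(2, 4564)) = Add(75360, 9128) = 84488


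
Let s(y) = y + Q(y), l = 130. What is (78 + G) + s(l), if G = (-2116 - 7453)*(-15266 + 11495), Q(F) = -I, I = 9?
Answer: 36084898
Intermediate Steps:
Q(F) = -9 (Q(F) = -1*9 = -9)
s(y) = -9 + y (s(y) = y - 9 = -9 + y)
G = 36084699 (G = -9569*(-3771) = 36084699)
(78 + G) + s(l) = (78 + 36084699) + (-9 + 130) = 36084777 + 121 = 36084898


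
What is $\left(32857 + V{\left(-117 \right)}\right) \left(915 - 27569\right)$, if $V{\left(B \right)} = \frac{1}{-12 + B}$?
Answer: $- \frac{112974365008}{129} \approx -8.7577 \cdot 10^{8}$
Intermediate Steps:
$\left(32857 + V{\left(-117 \right)}\right) \left(915 - 27569\right) = \left(32857 + \frac{1}{-12 - 117}\right) \left(915 - 27569\right) = \left(32857 + \frac{1}{-129}\right) \left(-26654\right) = \left(32857 - \frac{1}{129}\right) \left(-26654\right) = \frac{4238552}{129} \left(-26654\right) = - \frac{112974365008}{129}$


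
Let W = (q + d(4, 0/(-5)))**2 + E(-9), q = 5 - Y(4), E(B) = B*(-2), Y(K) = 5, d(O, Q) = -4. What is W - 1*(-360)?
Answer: 394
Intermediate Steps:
E(B) = -2*B
q = 0 (q = 5 - 1*5 = 5 - 5 = 0)
W = 34 (W = (0 - 4)**2 - 2*(-9) = (-4)**2 + 18 = 16 + 18 = 34)
W - 1*(-360) = 34 - 1*(-360) = 34 + 360 = 394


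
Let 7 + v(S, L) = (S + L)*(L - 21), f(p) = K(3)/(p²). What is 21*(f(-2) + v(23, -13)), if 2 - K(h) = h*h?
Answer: -29295/4 ≈ -7323.8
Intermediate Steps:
K(h) = 2 - h² (K(h) = 2 - h*h = 2 - h²)
f(p) = -7/p² (f(p) = (2 - 1*3²)/(p²) = (2 - 1*9)/p² = (2 - 9)/p² = -7/p²)
v(S, L) = -7 + (-21 + L)*(L + S) (v(S, L) = -7 + (S + L)*(L - 21) = -7 + (L + S)*(-21 + L) = -7 + (-21 + L)*(L + S))
21*(f(-2) + v(23, -13)) = 21*(-7/(-2)² + (-7 + (-13)² - 21*(-13) - 21*23 - 13*23)) = 21*(-7*¼ + (-7 + 169 + 273 - 483 - 299)) = 21*(-7/4 - 347) = 21*(-1395/4) = -29295/4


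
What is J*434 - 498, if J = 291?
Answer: 125796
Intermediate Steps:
J*434 - 498 = 291*434 - 498 = 126294 - 498 = 125796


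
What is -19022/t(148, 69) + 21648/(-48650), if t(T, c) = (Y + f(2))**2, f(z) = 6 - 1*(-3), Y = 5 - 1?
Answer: -464539406/4110925 ≈ -113.00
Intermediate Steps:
Y = 4
f(z) = 9 (f(z) = 6 + 3 = 9)
t(T, c) = 169 (t(T, c) = (4 + 9)**2 = 13**2 = 169)
-19022/t(148, 69) + 21648/(-48650) = -19022/169 + 21648/(-48650) = -19022*1/169 + 21648*(-1/48650) = -19022/169 - 10824/24325 = -464539406/4110925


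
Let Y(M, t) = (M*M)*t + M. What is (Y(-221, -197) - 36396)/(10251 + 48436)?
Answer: -9658294/58687 ≈ -164.57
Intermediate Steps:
Y(M, t) = M + t*M² (Y(M, t) = M²*t + M = t*M² + M = M + t*M²)
(Y(-221, -197) - 36396)/(10251 + 48436) = (-221*(1 - 221*(-197)) - 36396)/(10251 + 48436) = (-221*(1 + 43537) - 36396)/58687 = (-221*43538 - 36396)*(1/58687) = (-9621898 - 36396)*(1/58687) = -9658294*1/58687 = -9658294/58687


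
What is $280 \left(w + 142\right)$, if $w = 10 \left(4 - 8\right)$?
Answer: $28560$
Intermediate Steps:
$w = -40$ ($w = 10 \left(-4\right) = -40$)
$280 \left(w + 142\right) = 280 \left(-40 + 142\right) = 280 \cdot 102 = 28560$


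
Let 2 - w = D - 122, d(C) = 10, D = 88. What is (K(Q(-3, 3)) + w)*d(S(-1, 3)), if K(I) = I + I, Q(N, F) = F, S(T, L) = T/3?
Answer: 420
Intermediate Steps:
S(T, L) = T/3 (S(T, L) = T*(⅓) = T/3)
K(I) = 2*I
w = 36 (w = 2 - (88 - 122) = 2 - 1*(-34) = 2 + 34 = 36)
(K(Q(-3, 3)) + w)*d(S(-1, 3)) = (2*3 + 36)*10 = (6 + 36)*10 = 42*10 = 420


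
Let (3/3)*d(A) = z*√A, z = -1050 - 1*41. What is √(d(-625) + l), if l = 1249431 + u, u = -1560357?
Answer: √(-310926 - 27275*I) ≈ 24.434 - 558.14*I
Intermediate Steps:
z = -1091 (z = -1050 - 41 = -1091)
d(A) = -1091*√A
l = -310926 (l = 1249431 - 1560357 = -310926)
√(d(-625) + l) = √(-27275*I - 310926) = √(-310926 - 27275*I)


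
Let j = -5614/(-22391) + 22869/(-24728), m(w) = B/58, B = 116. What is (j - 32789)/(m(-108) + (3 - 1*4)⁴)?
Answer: -550155732123/50334968 ≈ -10930.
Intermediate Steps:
m(w) = 2 (m(w) = 116/58 = 116*(1/58) = 2)
j = -33930617/50334968 (j = -5614*(-1/22391) + 22869*(-1/24728) = 5614/22391 - 2079/2248 = -33930617/50334968 ≈ -0.67410)
(j - 32789)/(m(-108) + (3 - 1*4)⁴) = (-33930617/50334968 - 32789)/(2 + (3 - 1*4)⁴) = -1650467196369/(50334968*(2 + (3 - 4)⁴)) = -1650467196369/(50334968*(2 + (-1)⁴)) = -1650467196369/(50334968*(2 + 1)) = -1650467196369/50334968/3 = -1650467196369/50334968*⅓ = -550155732123/50334968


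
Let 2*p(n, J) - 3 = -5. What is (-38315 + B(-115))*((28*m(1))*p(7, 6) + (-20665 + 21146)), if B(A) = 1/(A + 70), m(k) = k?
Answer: -260350576/15 ≈ -1.7357e+7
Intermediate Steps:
p(n, J) = -1 (p(n, J) = 3/2 + (½)*(-5) = 3/2 - 5/2 = -1)
B(A) = 1/(70 + A)
(-38315 + B(-115))*((28*m(1))*p(7, 6) + (-20665 + 21146)) = (-38315 + 1/(70 - 115))*((28*1)*(-1) + (-20665 + 21146)) = (-38315 + 1/(-45))*(28*(-1) + 481) = (-38315 - 1/45)*(-28 + 481) = -1724176/45*453 = -260350576/15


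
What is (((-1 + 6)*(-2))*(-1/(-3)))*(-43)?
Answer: 430/3 ≈ 143.33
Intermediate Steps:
(((-1 + 6)*(-2))*(-1/(-3)))*(-43) = ((5*(-2))*(-1*(-⅓)))*(-43) = -10*⅓*(-43) = -10/3*(-43) = 430/3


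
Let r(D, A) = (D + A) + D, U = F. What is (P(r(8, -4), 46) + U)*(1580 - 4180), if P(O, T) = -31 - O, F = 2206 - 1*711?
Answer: -3775200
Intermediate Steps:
F = 1495 (F = 2206 - 711 = 1495)
U = 1495
r(D, A) = A + 2*D (r(D, A) = (A + D) + D = A + 2*D)
(P(r(8, -4), 46) + U)*(1580 - 4180) = ((-31 - (-4 + 2*8)) + 1495)*(1580 - 4180) = ((-31 - (-4 + 16)) + 1495)*(-2600) = ((-31 - 1*12) + 1495)*(-2600) = ((-31 - 12) + 1495)*(-2600) = (-43 + 1495)*(-2600) = 1452*(-2600) = -3775200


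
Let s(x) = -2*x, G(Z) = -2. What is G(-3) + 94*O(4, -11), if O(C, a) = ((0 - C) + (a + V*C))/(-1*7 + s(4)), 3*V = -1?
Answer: 4516/45 ≈ 100.36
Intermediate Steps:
V = -⅓ (V = (⅓)*(-1) = -⅓ ≈ -0.33333)
O(C, a) = -a/15 + 4*C/45 (O(C, a) = ((0 - C) + (a - C/3))/(-1*7 - 2*4) = (-C + (a - C/3))/(-7 - 8) = (a - 4*C/3)/(-15) = (a - 4*C/3)*(-1/15) = -a/15 + 4*C/45)
G(-3) + 94*O(4, -11) = -2 + 94*(-1/15*(-11) + (4/45)*4) = -2 + 94*(11/15 + 16/45) = -2 + 94*(49/45) = -2 + 4606/45 = 4516/45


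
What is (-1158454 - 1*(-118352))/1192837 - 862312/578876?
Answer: -407671936124/172626177803 ≈ -2.3616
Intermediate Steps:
(-1158454 - 1*(-118352))/1192837 - 862312/578876 = (-1158454 + 118352)*(1/1192837) - 862312*1/578876 = -1040102*1/1192837 - 215578/144719 = -1040102/1192837 - 215578/144719 = -407671936124/172626177803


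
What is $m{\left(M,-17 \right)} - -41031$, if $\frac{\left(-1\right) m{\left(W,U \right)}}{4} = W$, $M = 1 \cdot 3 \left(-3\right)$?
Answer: $41067$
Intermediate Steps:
$M = -9$ ($M = 3 \left(-3\right) = -9$)
$m{\left(W,U \right)} = - 4 W$
$m{\left(M,-17 \right)} - -41031 = \left(-4\right) \left(-9\right) - -41031 = 36 + 41031 = 41067$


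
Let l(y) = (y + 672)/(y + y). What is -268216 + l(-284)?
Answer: -38086769/142 ≈ -2.6822e+5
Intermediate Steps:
l(y) = (672 + y)/(2*y) (l(y) = (672 + y)/((2*y)) = (672 + y)*(1/(2*y)) = (672 + y)/(2*y))
-268216 + l(-284) = -268216 + (1/2)*(672 - 284)/(-284) = -268216 + (1/2)*(-1/284)*388 = -268216 - 97/142 = -38086769/142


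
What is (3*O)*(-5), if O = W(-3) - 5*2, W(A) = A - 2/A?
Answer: 185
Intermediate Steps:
W(A) = A - 2/A
O = -37/3 (O = (-3 - 2/(-3)) - 5*2 = (-3 - 2*(-⅓)) - 10 = (-3 + ⅔) - 10 = -7/3 - 10 = -37/3 ≈ -12.333)
(3*O)*(-5) = (3*(-37/3))*(-5) = -37*(-5) = 185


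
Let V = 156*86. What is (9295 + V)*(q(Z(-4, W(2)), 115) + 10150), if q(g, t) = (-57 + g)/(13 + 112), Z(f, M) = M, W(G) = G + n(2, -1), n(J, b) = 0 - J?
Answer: 28813286723/125 ≈ 2.3051e+8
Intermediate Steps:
n(J, b) = -J
W(G) = -2 + G (W(G) = G - 1*2 = G - 2 = -2 + G)
q(g, t) = -57/125 + g/125 (q(g, t) = (-57 + g)/125 = (-57 + g)*(1/125) = -57/125 + g/125)
V = 13416
(9295 + V)*(q(Z(-4, W(2)), 115) + 10150) = (9295 + 13416)*((-57/125 + (-2 + 2)/125) + 10150) = 22711*((-57/125 + (1/125)*0) + 10150) = 22711*((-57/125 + 0) + 10150) = 22711*(-57/125 + 10150) = 22711*(1268693/125) = 28813286723/125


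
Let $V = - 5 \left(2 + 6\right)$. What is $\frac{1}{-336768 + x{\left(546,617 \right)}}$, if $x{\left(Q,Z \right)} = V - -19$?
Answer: $- \frac{1}{336789} \approx -2.9692 \cdot 10^{-6}$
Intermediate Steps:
$V = -40$ ($V = \left(-5\right) 8 = -40$)
$x{\left(Q,Z \right)} = -21$ ($x{\left(Q,Z \right)} = -40 - -19 = -40 + 19 = -21$)
$\frac{1}{-336768 + x{\left(546,617 \right)}} = \frac{1}{-336768 - 21} = \frac{1}{-336789} = - \frac{1}{336789}$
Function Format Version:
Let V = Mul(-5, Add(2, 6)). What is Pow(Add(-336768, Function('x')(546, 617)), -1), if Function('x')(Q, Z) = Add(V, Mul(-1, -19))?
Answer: Rational(-1, 336789) ≈ -2.9692e-6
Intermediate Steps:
V = -40 (V = Mul(-5, 8) = -40)
Function('x')(Q, Z) = -21 (Function('x')(Q, Z) = Add(-40, Mul(-1, -19)) = Add(-40, 19) = -21)
Pow(Add(-336768, Function('x')(546, 617)), -1) = Pow(Add(-336768, -21), -1) = Pow(-336789, -1) = Rational(-1, 336789)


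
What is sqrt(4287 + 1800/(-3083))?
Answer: sqrt(40741909743)/3083 ≈ 65.471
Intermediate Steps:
sqrt(4287 + 1800/(-3083)) = sqrt(4287 + 1800*(-1/3083)) = sqrt(4287 - 1800/3083) = sqrt(13215021/3083) = sqrt(40741909743)/3083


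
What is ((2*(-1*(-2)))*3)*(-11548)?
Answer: -138576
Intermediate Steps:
((2*(-1*(-2)))*3)*(-11548) = ((2*2)*3)*(-11548) = (4*3)*(-11548) = 12*(-11548) = -138576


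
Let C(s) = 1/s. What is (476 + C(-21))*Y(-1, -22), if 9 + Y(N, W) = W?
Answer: -309845/21 ≈ -14755.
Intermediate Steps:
Y(N, W) = -9 + W
(476 + C(-21))*Y(-1, -22) = (476 + 1/(-21))*(-9 - 22) = (476 - 1/21)*(-31) = (9995/21)*(-31) = -309845/21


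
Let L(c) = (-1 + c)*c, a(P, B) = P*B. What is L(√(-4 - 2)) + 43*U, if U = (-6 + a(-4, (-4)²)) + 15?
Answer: -2371 - I*√6 ≈ -2371.0 - 2.4495*I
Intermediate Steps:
a(P, B) = B*P
L(c) = c*(-1 + c)
U = -55 (U = (-6 + (-4)²*(-4)) + 15 = (-6 + 16*(-4)) + 15 = (-6 - 64) + 15 = -70 + 15 = -55)
L(√(-4 - 2)) + 43*U = √(-4 - 2)*(-1 + √(-4 - 2)) + 43*(-55) = √(-6)*(-1 + √(-6)) - 2365 = (I*√6)*(-1 + I*√6) - 2365 = I*√6*(-1 + I*√6) - 2365 = -2365 + I*√6*(-1 + I*√6)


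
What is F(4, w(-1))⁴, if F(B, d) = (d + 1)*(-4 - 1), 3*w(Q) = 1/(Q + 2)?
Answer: 160000/81 ≈ 1975.3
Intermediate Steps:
w(Q) = 1/(3*(2 + Q)) (w(Q) = 1/(3*(Q + 2)) = 1/(3*(2 + Q)))
F(B, d) = -5 - 5*d (F(B, d) = (1 + d)*(-5) = -5 - 5*d)
F(4, w(-1))⁴ = (-5 - 5/(3*(2 - 1)))⁴ = (-5 - 5/(3*1))⁴ = (-5 - 5/3)⁴ = (-20/3)⁴ = 160000/81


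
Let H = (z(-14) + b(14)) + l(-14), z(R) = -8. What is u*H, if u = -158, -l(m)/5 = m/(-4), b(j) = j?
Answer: 1817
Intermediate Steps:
l(m) = 5*m/4 (l(m) = -5*m/(-4) = -5*m*(-1)/4 = -(-5)*m/4 = 5*m/4)
H = -23/2 (H = (-8 + 14) + (5/4)*(-14) = 6 - 35/2 = -23/2 ≈ -11.500)
u*H = -158*(-23/2) = 1817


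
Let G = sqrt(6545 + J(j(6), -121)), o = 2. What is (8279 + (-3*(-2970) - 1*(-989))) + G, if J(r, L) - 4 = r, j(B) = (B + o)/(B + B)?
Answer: 18178 + 7*sqrt(1203)/3 ≈ 18259.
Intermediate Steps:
j(B) = (2 + B)/(2*B) (j(B) = (B + 2)/(B + B) = (2 + B)/((2*B)) = (2 + B)*(1/(2*B)) = (2 + B)/(2*B))
J(r, L) = 4 + r
G = 7*sqrt(1203)/3 (G = sqrt(6545 + (4 + (1/2)*(2 + 6)/6)) = sqrt(6545 + (4 + (1/2)*(1/6)*8)) = sqrt(6545 + (4 + 2/3)) = sqrt(6545 + 14/3) = sqrt(19649/3) = 7*sqrt(1203)/3 ≈ 80.930)
(8279 + (-3*(-2970) - 1*(-989))) + G = (8279 + (-3*(-2970) - 1*(-989))) + 7*sqrt(1203)/3 = (8279 + (8910 + 989)) + 7*sqrt(1203)/3 = (8279 + 9899) + 7*sqrt(1203)/3 = 18178 + 7*sqrt(1203)/3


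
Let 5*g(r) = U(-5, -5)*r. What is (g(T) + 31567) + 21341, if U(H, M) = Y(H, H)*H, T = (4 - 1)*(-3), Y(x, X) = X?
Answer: 52863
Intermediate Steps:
T = -9 (T = 3*(-3) = -9)
U(H, M) = H² (U(H, M) = H*H = H²)
g(r) = 5*r (g(r) = ((-5)²*r)/5 = (25*r)/5 = 5*r)
(g(T) + 31567) + 21341 = (5*(-9) + 31567) + 21341 = (-45 + 31567) + 21341 = 31522 + 21341 = 52863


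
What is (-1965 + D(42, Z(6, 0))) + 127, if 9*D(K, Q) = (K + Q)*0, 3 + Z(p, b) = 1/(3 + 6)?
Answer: -1838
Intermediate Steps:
Z(p, b) = -26/9 (Z(p, b) = -3 + 1/(3 + 6) = -3 + 1/9 = -26/9)
D(K, Q) = 0 (D(K, Q) = ((K + Q)*0)/9 = (1/9)*0 = 0)
(-1965 + D(42, Z(6, 0))) + 127 = (-1965 + 0) + 127 = -1965 + 127 = -1838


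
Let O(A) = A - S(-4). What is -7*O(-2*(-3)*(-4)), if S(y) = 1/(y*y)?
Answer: 2695/16 ≈ 168.44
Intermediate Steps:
S(y) = y⁻² (S(y) = 1/(y²) = y⁻²)
O(A) = -1/16 + A (O(A) = A - 1/(-4)² = A - 1*1/16 = A - 1/16 = -1/16 + A)
-7*O(-2*(-3)*(-4)) = -7*(-1/16 - 2*(-3)*(-4)) = -7*(-1/16 + 6*(-4)) = -7*(-1/16 - 24) = -7*(-385/16) = 2695/16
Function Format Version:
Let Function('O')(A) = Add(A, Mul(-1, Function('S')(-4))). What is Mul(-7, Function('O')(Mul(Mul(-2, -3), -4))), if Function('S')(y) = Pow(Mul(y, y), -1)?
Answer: Rational(2695, 16) ≈ 168.44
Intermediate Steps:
Function('S')(y) = Pow(y, -2) (Function('S')(y) = Pow(Pow(y, 2), -1) = Pow(y, -2))
Function('O')(A) = Add(Rational(-1, 16), A) (Function('O')(A) = Add(A, Mul(-1, Pow(-4, -2))) = Add(A, Mul(-1, Rational(1, 16))) = Add(A, Rational(-1, 16)) = Add(Rational(-1, 16), A))
Mul(-7, Function('O')(Mul(Mul(-2, -3), -4))) = Mul(-7, Add(Rational(-1, 16), Mul(Mul(-2, -3), -4))) = Mul(-7, Add(Rational(-1, 16), Mul(6, -4))) = Mul(-7, Add(Rational(-1, 16), -24)) = Mul(-7, Rational(-385, 16)) = Rational(2695, 16)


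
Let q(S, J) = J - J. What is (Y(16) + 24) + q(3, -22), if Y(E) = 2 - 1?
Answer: 25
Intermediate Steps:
Y(E) = 1
q(S, J) = 0
(Y(16) + 24) + q(3, -22) = (1 + 24) + 0 = 25 + 0 = 25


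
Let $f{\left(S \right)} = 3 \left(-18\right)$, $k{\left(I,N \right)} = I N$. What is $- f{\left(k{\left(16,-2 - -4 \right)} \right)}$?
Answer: $54$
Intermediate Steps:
$f{\left(S \right)} = -54$
$- f{\left(k{\left(16,-2 - -4 \right)} \right)} = \left(-1\right) \left(-54\right) = 54$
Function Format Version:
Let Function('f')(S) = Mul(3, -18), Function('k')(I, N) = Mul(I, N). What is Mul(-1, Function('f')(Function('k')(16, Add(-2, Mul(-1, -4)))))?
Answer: 54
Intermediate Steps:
Function('f')(S) = -54
Mul(-1, Function('f')(Function('k')(16, Add(-2, Mul(-1, -4))))) = Mul(-1, -54) = 54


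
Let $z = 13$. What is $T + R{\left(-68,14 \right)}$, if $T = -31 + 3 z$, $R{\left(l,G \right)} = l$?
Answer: $-60$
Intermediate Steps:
$T = 8$ ($T = -31 + 3 \cdot 13 = -31 + 39 = 8$)
$T + R{\left(-68,14 \right)} = 8 - 68 = -60$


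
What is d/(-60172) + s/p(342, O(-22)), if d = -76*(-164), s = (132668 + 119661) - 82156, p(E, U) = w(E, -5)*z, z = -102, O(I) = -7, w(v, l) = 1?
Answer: -2560230271/1534386 ≈ -1668.6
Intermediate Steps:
p(E, U) = -102 (p(E, U) = 1*(-102) = -102)
s = 170173 (s = 252329 - 82156 = 170173)
d = 12464
d/(-60172) + s/p(342, O(-22)) = 12464/(-60172) + 170173/(-102) = 12464*(-1/60172) + 170173*(-1/102) = -3116/15043 - 170173/102 = -2560230271/1534386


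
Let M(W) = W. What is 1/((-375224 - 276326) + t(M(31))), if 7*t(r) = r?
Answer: -7/4560819 ≈ -1.5348e-6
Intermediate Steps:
t(r) = r/7
1/((-375224 - 276326) + t(M(31))) = 1/((-375224 - 276326) + (1/7)*31) = 1/(-651550 + 31/7) = 1/(-4560819/7) = -7/4560819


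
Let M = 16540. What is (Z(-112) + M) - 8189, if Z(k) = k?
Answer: 8239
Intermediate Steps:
(Z(-112) + M) - 8189 = (-112 + 16540) - 8189 = 16428 - 8189 = 8239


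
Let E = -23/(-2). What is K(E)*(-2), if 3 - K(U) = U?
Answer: 17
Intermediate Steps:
E = 23/2 (E = -23*(-1/2) = 23/2 ≈ 11.500)
K(U) = 3 - U
K(E)*(-2) = (3 - 1*23/2)*(-2) = (3 - 23/2)*(-2) = -17/2*(-2) = 17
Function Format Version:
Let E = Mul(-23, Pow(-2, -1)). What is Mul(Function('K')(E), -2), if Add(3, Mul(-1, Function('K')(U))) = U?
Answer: 17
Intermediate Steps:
E = Rational(23, 2) (E = Mul(-23, Rational(-1, 2)) = Rational(23, 2) ≈ 11.500)
Function('K')(U) = Add(3, Mul(-1, U))
Mul(Function('K')(E), -2) = Mul(Add(3, Mul(-1, Rational(23, 2))), -2) = Mul(Add(3, Rational(-23, 2)), -2) = Mul(Rational(-17, 2), -2) = 17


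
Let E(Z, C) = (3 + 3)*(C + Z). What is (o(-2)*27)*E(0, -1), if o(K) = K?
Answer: 324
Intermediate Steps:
E(Z, C) = 6*C + 6*Z (E(Z, C) = 6*(C + Z) = 6*C + 6*Z)
(o(-2)*27)*E(0, -1) = (-2*27)*(6*(-1) + 6*0) = -54*(-6 + 0) = -54*(-6) = 324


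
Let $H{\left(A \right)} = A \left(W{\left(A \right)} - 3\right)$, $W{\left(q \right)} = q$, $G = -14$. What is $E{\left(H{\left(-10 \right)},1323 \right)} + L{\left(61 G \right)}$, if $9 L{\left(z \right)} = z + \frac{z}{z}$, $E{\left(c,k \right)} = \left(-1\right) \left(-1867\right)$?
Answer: $\frac{15950}{9} \approx 1772.2$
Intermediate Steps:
$H{\left(A \right)} = A \left(-3 + A\right)$ ($H{\left(A \right)} = A \left(A - 3\right) = A \left(-3 + A\right)$)
$E{\left(c,k \right)} = 1867$
$L{\left(z \right)} = \frac{1}{9} + \frac{z}{9}$ ($L{\left(z \right)} = \frac{z + \frac{z}{z}}{9} = \frac{z + 1}{9} = \frac{1 + z}{9} = \frac{1}{9} + \frac{z}{9}$)
$E{\left(H{\left(-10 \right)},1323 \right)} + L{\left(61 G \right)} = 1867 + \left(\frac{1}{9} + \frac{61 \left(-14\right)}{9}\right) = 1867 + \left(\frac{1}{9} + \frac{1}{9} \left(-854\right)\right) = 1867 + \left(\frac{1}{9} - \frac{854}{9}\right) = 1867 - \frac{853}{9} = \frac{15950}{9}$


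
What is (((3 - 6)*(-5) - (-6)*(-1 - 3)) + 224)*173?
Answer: 37195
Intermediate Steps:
(((3 - 6)*(-5) - (-6)*(-1 - 3)) + 224)*173 = ((-3*(-5) - (-6)*(-4)) + 224)*173 = ((15 - 1*24) + 224)*173 = ((15 - 24) + 224)*173 = (-9 + 224)*173 = 215*173 = 37195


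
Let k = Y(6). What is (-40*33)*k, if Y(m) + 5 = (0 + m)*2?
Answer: -9240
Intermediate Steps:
Y(m) = -5 + 2*m (Y(m) = -5 + (0 + m)*2 = -5 + m*2 = -5 + 2*m)
k = 7 (k = -5 + 2*6 = -5 + 12 = 7)
(-40*33)*k = -40*33*7 = -1320*7 = -9240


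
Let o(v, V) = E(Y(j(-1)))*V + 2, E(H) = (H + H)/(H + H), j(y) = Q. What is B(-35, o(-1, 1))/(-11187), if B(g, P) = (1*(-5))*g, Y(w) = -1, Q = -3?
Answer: -175/11187 ≈ -0.015643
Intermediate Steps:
j(y) = -3
E(H) = 1 (E(H) = (2*H)/((2*H)) = (2*H)*(1/(2*H)) = 1)
o(v, V) = 2 + V (o(v, V) = 1*V + 2 = V + 2 = 2 + V)
B(g, P) = -5*g
B(-35, o(-1, 1))/(-11187) = -5*(-35)/(-11187) = 175*(-1/11187) = -175/11187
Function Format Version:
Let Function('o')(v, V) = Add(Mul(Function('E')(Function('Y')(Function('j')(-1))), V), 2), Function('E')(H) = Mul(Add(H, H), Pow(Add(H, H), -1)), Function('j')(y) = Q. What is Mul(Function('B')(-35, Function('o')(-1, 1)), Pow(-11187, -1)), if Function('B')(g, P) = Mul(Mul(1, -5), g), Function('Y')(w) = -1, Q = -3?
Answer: Rational(-175, 11187) ≈ -0.015643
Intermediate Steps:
Function('j')(y) = -3
Function('E')(H) = 1 (Function('E')(H) = Mul(Mul(2, H), Pow(Mul(2, H), -1)) = Mul(Mul(2, H), Mul(Rational(1, 2), Pow(H, -1))) = 1)
Function('o')(v, V) = Add(2, V) (Function('o')(v, V) = Add(Mul(1, V), 2) = Add(V, 2) = Add(2, V))
Function('B')(g, P) = Mul(-5, g)
Mul(Function('B')(-35, Function('o')(-1, 1)), Pow(-11187, -1)) = Mul(Mul(-5, -35), Pow(-11187, -1)) = Mul(175, Rational(-1, 11187)) = Rational(-175, 11187)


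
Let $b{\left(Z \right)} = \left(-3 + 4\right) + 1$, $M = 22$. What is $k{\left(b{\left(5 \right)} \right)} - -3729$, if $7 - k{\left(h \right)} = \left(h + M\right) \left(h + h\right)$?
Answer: $3640$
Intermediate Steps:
$b{\left(Z \right)} = 2$ ($b{\left(Z \right)} = 1 + 1 = 2$)
$k{\left(h \right)} = 7 - 2 h \left(22 + h\right)$ ($k{\left(h \right)} = 7 - \left(h + 22\right) \left(h + h\right) = 7 - \left(22 + h\right) 2 h = 7 - 2 h \left(22 + h\right)$)
$k{\left(b{\left(5 \right)} \right)} - -3729 = \left(7 - 88 - 2 \cdot 2^{2}\right) - -3729 = \left(7 - 88 - 8\right) + 3729 = -89 + 3729 = 3640$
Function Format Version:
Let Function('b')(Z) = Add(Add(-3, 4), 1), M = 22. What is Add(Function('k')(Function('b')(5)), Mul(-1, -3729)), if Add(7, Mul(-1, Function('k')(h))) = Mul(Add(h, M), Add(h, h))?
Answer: 3640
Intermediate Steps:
Function('b')(Z) = 2 (Function('b')(Z) = Add(1, 1) = 2)
Function('k')(h) = Add(7, Mul(-2, h, Add(22, h))) (Function('k')(h) = Add(7, Mul(-1, Mul(Add(h, 22), Add(h, h)))) = Add(7, Mul(-1, Mul(Add(22, h), Mul(2, h)))) = Add(7, Mul(-1, Mul(2, h, Add(22, h)))) = Add(7, Mul(-2, h, Add(22, h))))
Add(Function('k')(Function('b')(5)), Mul(-1, -3729)) = Add(Add(7, Mul(-44, 2), Mul(-2, Pow(2, 2))), Mul(-1, -3729)) = Add(Add(7, -88, Mul(-2, 4)), 3729) = Add(Add(7, -88, -8), 3729) = Add(-89, 3729) = 3640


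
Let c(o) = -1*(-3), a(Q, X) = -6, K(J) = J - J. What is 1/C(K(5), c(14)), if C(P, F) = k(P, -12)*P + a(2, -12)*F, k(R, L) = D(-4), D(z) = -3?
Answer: -1/18 ≈ -0.055556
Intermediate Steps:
K(J) = 0
k(R, L) = -3
c(o) = 3
C(P, F) = -6*F - 3*P (C(P, F) = -3*P - 6*F = -6*F - 3*P)
1/C(K(5), c(14)) = 1/(-6*3 - 3*0) = 1/(-18 + 0) = 1/(-18) = -1/18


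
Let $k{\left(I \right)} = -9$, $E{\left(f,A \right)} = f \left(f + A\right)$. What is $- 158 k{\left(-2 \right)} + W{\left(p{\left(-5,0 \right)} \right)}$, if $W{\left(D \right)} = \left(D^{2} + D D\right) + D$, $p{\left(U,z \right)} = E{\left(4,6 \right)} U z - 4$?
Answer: $1450$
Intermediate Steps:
$E{\left(f,A \right)} = f \left(A + f\right)$
$p{\left(U,z \right)} = -4 + 40 U z$ ($p{\left(U,z \right)} = 4 \left(6 + 4\right) U z - 4 = 4 \cdot 10 U z - 4 = 40 U z - 4 = -4 + 40 U z$)
$W{\left(D \right)} = D + 2 D^{2}$ ($W{\left(D \right)} = \left(D^{2} + D^{2}\right) + D = 2 D^{2} + D = D + 2 D^{2}$)
$- 158 k{\left(-2 \right)} + W{\left(p{\left(-5,0 \right)} \right)} = \left(-158\right) \left(-9\right) + \left(-4 + 40 \left(-5\right) 0\right) \left(1 + 2 \left(-4 + 40 \left(-5\right) 0\right)\right) = 1422 + \left(-4 + 0\right) \left(1 + 2 \left(-4 + 0\right)\right) = 1422 - 4 \left(1 + 2 \left(-4\right)\right) = 1422 - 4 \left(1 - 8\right) = 1422 - -28 = 1422 + 28 = 1450$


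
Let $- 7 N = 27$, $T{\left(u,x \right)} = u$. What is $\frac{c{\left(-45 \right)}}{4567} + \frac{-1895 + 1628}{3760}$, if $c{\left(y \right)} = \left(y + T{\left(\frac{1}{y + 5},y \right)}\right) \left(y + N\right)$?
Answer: $\frac{9872565}{24040688} \approx 0.41066$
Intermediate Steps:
$N = - \frac{27}{7}$ ($N = \left(- \frac{1}{7}\right) 27 = - \frac{27}{7} \approx -3.8571$)
$c{\left(y \right)} = \left(- \frac{27}{7} + y\right) \left(y + \frac{1}{5 + y}\right)$ ($c{\left(y \right)} = \left(y + \frac{1}{y + 5}\right) \left(y - \frac{27}{7}\right) = \left(y + \frac{1}{5 + y}\right) \left(- \frac{27}{7} + y\right) = \left(- \frac{27}{7} + y\right) \left(y + \frac{1}{5 + y}\right)$)
$\frac{c{\left(-45 \right)}}{4567} + \frac{-1895 + 1628}{3760} = \frac{\frac{1}{7} \frac{1}{5 - 45} \left(-27 - -5760 + 7 \left(-45\right)^{3} + 8 \left(-45\right)^{2}\right)}{4567} + \frac{-1895 + 1628}{3760} = \frac{-27 + 5760 + 7 \left(-91125\right) + 8 \cdot 2025}{7 \left(-40\right)} \frac{1}{4567} - \frac{267}{3760} = \frac{1}{7} \left(- \frac{1}{40}\right) \left(-27 + 5760 - 637875 + 16200\right) \frac{1}{4567} - \frac{267}{3760} = \frac{1}{7} \left(- \frac{1}{40}\right) \left(-615942\right) \frac{1}{4567} - \frac{267}{3760} = \frac{307971}{140} \cdot \frac{1}{4567} - \frac{267}{3760} = \frac{307971}{639380} - \frac{267}{3760} = \frac{9872565}{24040688}$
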